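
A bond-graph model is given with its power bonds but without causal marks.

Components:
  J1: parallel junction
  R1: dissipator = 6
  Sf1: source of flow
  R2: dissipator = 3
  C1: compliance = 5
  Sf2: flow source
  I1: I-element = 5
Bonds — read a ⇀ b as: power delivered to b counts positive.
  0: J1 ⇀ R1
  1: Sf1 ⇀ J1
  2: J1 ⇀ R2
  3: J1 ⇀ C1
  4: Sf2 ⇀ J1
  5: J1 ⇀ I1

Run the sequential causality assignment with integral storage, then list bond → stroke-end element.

b0 →R1
b1 →Sf1
b2 →R2
b3 →J1
b4 →Sf2
b5 →I1

b1 stroke at Sf1  (Sf1: flow source, stroke at near end)
b4 stroke at Sf2  (Sf2 fixes flow; stroke at Sf2)
b3 stroke at J1  (C1 integral (e out))
b0 stroke at R1  (common-e at J1 fixed by 3)
b2 stroke at R2  (J1: bond 3 brought effort, rest push out)
b5 stroke at I1  (J1: bond 3 brought effort, rest push out)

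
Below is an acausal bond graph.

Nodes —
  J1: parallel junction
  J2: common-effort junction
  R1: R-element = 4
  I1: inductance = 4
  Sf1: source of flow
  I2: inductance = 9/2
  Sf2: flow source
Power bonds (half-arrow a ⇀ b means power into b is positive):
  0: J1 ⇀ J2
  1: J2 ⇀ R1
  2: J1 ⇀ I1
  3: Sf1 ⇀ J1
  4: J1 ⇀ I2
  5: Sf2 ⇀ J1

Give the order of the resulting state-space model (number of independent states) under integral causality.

b3 stroke→Sf1  (Sf1 (Sf) sets flow on bond)
b5 stroke→Sf2  (Sf2 fixes flow; stroke at Sf2)
b2 stroke→I1  (I1 integral (f out))
b4 stroke→I2  (I2 outputs flow p/I2)
b0 stroke→J1  (J1: last free bond brings effort in)
b1 stroke→J2  (J2: last free bond brings effort in)

2  (I1, I2 all integral)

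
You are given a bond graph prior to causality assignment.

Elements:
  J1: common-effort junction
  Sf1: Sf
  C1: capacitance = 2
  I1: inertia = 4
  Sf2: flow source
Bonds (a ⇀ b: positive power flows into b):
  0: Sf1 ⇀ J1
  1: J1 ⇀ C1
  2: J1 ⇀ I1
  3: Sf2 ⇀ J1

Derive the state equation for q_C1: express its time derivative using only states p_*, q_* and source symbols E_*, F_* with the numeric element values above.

dq_C1/dt = F_Sf1 + F_Sf2 - p_I1/4

b0 →Sf1  (Sf1: flow source, stroke at near end)
b3 →Sf2  (source Sf2 imposes f)
b1 →J1  (C1 integral (e out))
b2 →I1  (J1: bond 1 brought effort, rest push out)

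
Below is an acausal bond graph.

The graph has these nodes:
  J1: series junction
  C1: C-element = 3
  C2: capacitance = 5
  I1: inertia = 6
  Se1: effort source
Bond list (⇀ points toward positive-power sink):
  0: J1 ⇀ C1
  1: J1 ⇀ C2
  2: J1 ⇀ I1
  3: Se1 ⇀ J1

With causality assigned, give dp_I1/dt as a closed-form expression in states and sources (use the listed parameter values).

dp_I1/dt = E_Se1 - q_C1/3 - q_C2/5

#3 stroke→J1  (Se1: effort source, stroke at far end)
#0 stroke→J1  (prefer integral on C1)
#1 stroke→J1  (C2 integral (e out))
#2 stroke→I1  (J1 needs exactly one f-in)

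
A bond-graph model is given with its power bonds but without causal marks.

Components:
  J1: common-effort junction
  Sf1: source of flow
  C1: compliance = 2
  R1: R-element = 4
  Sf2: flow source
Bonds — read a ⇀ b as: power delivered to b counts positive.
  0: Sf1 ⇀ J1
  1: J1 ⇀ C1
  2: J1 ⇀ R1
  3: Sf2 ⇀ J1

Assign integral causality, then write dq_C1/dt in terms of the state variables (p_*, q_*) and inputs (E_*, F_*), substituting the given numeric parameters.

bond 0 stroke at Sf1  (Sf1 (Sf) sets flow on bond)
bond 3 stroke at Sf2  (Sf2 fixes flow; stroke at Sf2)
bond 1 stroke at J1  (prefer integral on C1)
bond 2 stroke at R1  (common-e at J1 fixed by 1)

dq_C1/dt = F_Sf1 + F_Sf2 - q_C1/8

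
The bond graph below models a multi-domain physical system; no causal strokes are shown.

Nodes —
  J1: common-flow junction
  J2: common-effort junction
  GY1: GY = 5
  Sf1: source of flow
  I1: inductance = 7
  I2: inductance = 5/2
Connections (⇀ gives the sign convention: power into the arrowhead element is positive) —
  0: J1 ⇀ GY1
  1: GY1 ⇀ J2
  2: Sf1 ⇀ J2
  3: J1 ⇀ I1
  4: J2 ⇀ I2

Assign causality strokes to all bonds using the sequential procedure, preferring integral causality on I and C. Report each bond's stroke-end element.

bond 2 →Sf1  (Sf1 fixes flow; stroke at Sf1)
bond 3 →I1  (prefer integral on I1)
bond 0 →J1  (J1: bond 3 brought flow, rest push out)
bond 1 →J2  (through GY1, causality inverts; strokes same side of GY1)
bond 4 →I2  (J2: bond 1 brought effort, rest push out)

bond 0 stroke at J1
bond 1 stroke at J2
bond 2 stroke at Sf1
bond 3 stroke at I1
bond 4 stroke at I2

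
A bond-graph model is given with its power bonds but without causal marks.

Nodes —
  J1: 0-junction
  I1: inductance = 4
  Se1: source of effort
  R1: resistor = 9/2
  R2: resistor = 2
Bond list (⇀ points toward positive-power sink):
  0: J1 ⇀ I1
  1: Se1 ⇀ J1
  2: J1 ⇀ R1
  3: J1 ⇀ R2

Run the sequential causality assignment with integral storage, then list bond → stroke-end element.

β1 stroke at J1  (Se1 fixes effort; stroke away)
β0 stroke at I1  (common-e at J1 fixed by 1)
β2 stroke at R1  (J1 effort already set via bond 1)
β3 stroke at R2  (J1: bond 1 brought effort, rest push out)

bond 0 →I1
bond 1 →J1
bond 2 →R1
bond 3 →R2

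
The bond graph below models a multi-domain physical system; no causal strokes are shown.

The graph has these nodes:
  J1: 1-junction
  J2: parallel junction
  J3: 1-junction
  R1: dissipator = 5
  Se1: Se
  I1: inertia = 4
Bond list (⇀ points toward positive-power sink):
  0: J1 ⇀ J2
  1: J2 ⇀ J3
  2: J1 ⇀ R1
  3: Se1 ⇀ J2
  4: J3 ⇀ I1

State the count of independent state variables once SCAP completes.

1  (I1 all integral)

#3 →J2  (source Se1 imposes e)
#0 →J1  (0-jn J2 has e-setter on 3)
#1 →J3  (J2: bond 3 brought effort, rest push out)
#4 →I1  (only one flow-in slot at J3)
#2 →R1  (J1 needs exactly one f-in)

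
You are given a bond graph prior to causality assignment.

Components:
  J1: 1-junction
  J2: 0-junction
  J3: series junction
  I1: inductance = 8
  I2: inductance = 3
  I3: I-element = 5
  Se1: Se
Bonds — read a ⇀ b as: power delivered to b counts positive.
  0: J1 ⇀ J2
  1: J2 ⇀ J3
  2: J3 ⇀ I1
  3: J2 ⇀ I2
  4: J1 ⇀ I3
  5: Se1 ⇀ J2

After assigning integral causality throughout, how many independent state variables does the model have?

bond 5 stroke at J2  (source Se1 imposes e)
bond 0 stroke at J1  (common-e at J2 fixed by 5)
bond 1 stroke at J3  (J2: bond 5 brought effort, rest push out)
bond 3 stroke at I2  (J2: bond 5 brought effort, rest push out)
bond 2 stroke at I1  (only one flow-in slot at J3)
bond 4 stroke at I3  (J1 needs exactly one f-in)

3  (I1, I2, I3 all integral)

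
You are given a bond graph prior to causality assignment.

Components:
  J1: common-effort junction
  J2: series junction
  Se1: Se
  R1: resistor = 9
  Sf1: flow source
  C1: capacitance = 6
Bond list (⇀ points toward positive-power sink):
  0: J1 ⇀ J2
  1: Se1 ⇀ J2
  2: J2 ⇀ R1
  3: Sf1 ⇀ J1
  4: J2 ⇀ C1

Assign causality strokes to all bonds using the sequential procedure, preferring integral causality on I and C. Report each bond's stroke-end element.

β1 stroke→J2  (source Se1 imposes e)
β3 stroke→Sf1  (Sf1 (Sf) sets flow on bond)
β0 stroke→J1  (closing 0-jn rule on J1)
β2 stroke→J2  (J2: bond 0 brought flow, rest push out)
β4 stroke→J2  (common-f at J2 fixed by 0)

bond 0 stroke→J1
bond 1 stroke→J2
bond 2 stroke→J2
bond 3 stroke→Sf1
bond 4 stroke→J2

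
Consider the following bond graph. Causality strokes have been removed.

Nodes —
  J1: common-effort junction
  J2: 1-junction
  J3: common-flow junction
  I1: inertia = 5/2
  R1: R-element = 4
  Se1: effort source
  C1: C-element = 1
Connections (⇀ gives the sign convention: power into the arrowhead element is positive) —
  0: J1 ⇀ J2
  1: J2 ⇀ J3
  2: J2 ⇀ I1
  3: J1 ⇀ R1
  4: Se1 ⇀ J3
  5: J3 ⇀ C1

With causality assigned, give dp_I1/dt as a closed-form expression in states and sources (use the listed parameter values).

dp_I1/dt = E_Se1 - 8*p_I1/5 - q_C1

#4 →J3  (Se1: effort source, stroke at far end)
#2 →I1  (I1 integral (f out))
#0 →J2  (J2 flow already set via bond 2)
#1 →J2  (J2 flow already set via bond 2)
#5 →J3  (J3 flow already set via bond 1)
#3 →J1  (J1: last free bond brings effort in)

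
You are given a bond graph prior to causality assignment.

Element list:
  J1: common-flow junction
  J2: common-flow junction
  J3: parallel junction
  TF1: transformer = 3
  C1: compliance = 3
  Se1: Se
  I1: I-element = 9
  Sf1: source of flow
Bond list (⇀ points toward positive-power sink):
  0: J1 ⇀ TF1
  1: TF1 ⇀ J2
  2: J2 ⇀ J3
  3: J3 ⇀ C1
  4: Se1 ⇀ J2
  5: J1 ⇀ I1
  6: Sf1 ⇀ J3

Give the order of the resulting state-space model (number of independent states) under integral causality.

β4 |J2  (Se1 fixes effort; stroke away)
β6 |Sf1  (Sf1 (Sf) sets flow on bond)
β3 |J3  (C1: C, integral causality)
β2 |J2  (0-jn J3 has e-setter on 3)
β1 |TF1  (J2 needs exactly one f-in)
β0 |J1  (TF1 one-in-one-out from 1)
β5 |I1  (J1: last free bond brings flow in)

2  (C1, I1 all integral)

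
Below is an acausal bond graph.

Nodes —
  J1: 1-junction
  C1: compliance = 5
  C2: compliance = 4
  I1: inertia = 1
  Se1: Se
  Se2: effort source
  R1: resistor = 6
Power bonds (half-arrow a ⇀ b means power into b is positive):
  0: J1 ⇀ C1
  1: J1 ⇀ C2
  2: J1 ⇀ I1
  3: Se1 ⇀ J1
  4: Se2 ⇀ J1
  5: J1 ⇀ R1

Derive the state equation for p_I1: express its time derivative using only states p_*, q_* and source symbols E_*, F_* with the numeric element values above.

dp_I1/dt = E_Se1 + E_Se2 - 6*p_I1 - q_C1/5 - q_C2/4

β3 →J1  (source Se1 imposes e)
β4 →J1  (source Se2 imposes e)
β0 →J1  (C1 integral (e out))
β1 →J1  (C2 integral (e out))
β2 →I1  (I1 integral (f out))
β5 →J1  (common-f at J1 fixed by 2)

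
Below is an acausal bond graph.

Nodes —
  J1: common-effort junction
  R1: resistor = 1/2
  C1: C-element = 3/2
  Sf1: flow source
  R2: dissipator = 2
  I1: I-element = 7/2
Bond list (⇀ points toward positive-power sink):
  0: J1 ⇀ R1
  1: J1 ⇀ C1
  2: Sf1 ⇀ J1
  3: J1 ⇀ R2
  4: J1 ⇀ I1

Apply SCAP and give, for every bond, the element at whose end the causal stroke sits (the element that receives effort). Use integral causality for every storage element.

bond 2 →Sf1  (Sf1: flow source, stroke at near end)
bond 1 →J1  (C1 integral (e out))
bond 0 →R1  (common-e at J1 fixed by 1)
bond 3 →R2  (common-e at J1 fixed by 1)
bond 4 →I1  (common-e at J1 fixed by 1)

β0 stroke→R1
β1 stroke→J1
β2 stroke→Sf1
β3 stroke→R2
β4 stroke→I1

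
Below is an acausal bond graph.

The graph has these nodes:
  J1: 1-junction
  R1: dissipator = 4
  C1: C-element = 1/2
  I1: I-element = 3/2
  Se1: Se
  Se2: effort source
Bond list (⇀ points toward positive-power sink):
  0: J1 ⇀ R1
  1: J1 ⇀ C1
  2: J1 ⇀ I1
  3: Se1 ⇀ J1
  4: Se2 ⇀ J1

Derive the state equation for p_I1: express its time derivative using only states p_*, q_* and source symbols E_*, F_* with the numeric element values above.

dp_I1/dt = E_Se1 + E_Se2 - 8*p_I1/3 - 2*q_C1

β3 |J1  (source Se1 imposes e)
β4 |J1  (Se2 (Se) sets effort on bond)
β1 |J1  (C1: C, integral causality)
β2 |I1  (I1 integral (f out))
β0 |J1  (common-f at J1 fixed by 2)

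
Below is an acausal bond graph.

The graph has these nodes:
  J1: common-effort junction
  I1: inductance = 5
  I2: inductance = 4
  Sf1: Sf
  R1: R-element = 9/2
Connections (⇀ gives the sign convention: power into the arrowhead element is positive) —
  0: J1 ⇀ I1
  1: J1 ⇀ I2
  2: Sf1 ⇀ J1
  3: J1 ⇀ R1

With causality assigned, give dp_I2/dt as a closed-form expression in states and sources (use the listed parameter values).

dp_I2/dt = 9*F_Sf1/2 - 9*p_I1/10 - 9*p_I2/8

β2 stroke→Sf1  (source Sf1 imposes f)
β0 stroke→I1  (prefer integral on I1)
β1 stroke→I2  (I2 outputs flow p/I2)
β3 stroke→J1  (J1: last free bond brings effort in)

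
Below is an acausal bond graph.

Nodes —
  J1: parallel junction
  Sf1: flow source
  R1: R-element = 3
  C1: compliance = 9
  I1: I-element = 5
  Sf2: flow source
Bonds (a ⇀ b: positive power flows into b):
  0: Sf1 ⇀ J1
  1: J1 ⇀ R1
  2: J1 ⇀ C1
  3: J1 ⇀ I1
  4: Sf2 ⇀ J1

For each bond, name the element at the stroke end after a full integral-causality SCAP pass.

β0 →Sf1
β1 →R1
β2 →J1
β3 →I1
β4 →Sf2

β0 →Sf1  (Sf1 fixes flow; stroke at Sf1)
β4 →Sf2  (Sf2 fixes flow; stroke at Sf2)
β2 →J1  (C1 integral (e out))
β1 →R1  (J1: bond 2 brought effort, rest push out)
β3 →I1  (J1: bond 2 brought effort, rest push out)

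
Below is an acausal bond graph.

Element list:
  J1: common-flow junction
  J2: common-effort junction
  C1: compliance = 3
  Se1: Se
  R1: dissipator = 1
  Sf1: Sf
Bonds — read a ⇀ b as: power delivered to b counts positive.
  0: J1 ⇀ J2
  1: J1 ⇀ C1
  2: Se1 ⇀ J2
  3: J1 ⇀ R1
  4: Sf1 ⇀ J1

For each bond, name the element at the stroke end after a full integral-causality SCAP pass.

β2 stroke→J2  (Se1 fixes effort; stroke away)
β4 stroke→Sf1  (Sf1 fixes flow; stroke at Sf1)
β0 stroke→J1  (J1: bond 4 brought flow, rest push out)
β1 stroke→J1  (common-f at J1 fixed by 4)
β3 stroke→J1  (common-f at J1 fixed by 4)

#0 stroke→J1
#1 stroke→J1
#2 stroke→J2
#3 stroke→J1
#4 stroke→Sf1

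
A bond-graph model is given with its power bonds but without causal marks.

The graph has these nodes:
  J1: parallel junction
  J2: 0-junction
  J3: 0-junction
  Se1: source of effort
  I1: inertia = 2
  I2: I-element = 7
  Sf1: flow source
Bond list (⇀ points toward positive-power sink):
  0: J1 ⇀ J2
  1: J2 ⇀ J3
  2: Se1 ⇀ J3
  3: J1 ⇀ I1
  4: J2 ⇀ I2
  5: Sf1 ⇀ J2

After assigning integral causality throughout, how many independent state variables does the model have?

2  (I1, I2 all integral)

#2 stroke→J3  (Se1 (Se) sets effort on bond)
#5 stroke→Sf1  (Sf1 fixes flow; stroke at Sf1)
#1 stroke→J2  (J3 effort already set via bond 2)
#0 stroke→J1  (0-jn J2 has e-setter on 1)
#4 stroke→I2  (J2 effort already set via bond 1)
#3 stroke→I1  (common-e at J1 fixed by 0)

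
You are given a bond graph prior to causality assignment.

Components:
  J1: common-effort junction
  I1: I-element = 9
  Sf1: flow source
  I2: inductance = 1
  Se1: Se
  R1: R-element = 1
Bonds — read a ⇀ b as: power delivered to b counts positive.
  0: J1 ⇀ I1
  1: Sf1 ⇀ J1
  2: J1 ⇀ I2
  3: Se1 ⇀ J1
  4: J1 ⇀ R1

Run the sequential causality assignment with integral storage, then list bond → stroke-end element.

β1 stroke at Sf1  (Sf1 (Sf) sets flow on bond)
β3 stroke at J1  (Se1 fixes effort; stroke away)
β0 stroke at I1  (J1 effort already set via bond 3)
β2 stroke at I2  (J1 effort already set via bond 3)
β4 stroke at R1  (J1 effort already set via bond 3)

#0 |I1
#1 |Sf1
#2 |I2
#3 |J1
#4 |R1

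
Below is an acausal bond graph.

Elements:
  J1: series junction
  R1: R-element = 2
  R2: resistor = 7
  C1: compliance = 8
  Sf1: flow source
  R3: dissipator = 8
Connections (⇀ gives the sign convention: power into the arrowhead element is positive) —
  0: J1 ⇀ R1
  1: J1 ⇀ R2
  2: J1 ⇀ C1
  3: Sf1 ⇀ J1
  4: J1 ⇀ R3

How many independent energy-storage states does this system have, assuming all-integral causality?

1  (C1 all integral)

b3 |Sf1  (Sf1: flow source, stroke at near end)
b0 |J1  (J1 flow already set via bond 3)
b1 |J1  (1-jn J1 has f-setter on 3)
b2 |J1  (J1 flow already set via bond 3)
b4 |J1  (1-jn J1 has f-setter on 3)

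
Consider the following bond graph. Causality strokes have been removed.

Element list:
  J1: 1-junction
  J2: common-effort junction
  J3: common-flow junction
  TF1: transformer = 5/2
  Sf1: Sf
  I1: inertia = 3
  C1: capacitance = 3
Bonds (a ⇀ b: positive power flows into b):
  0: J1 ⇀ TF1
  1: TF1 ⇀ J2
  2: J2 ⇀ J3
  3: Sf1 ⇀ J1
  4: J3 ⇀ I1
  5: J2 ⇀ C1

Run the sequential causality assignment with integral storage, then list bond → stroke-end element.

b0 stroke→J1
b1 stroke→TF1
b2 stroke→J3
b3 stroke→Sf1
b4 stroke→I1
b5 stroke→J2

#3 stroke at Sf1  (Sf1 fixes flow; stroke at Sf1)
#0 stroke at J1  (J1: bond 3 brought flow, rest push out)
#1 stroke at TF1  (TF TF1: opposite of bond 0)
#4 stroke at I1  (I1 integral (f out))
#2 stroke at J3  (J3 flow already set via bond 4)
#5 stroke at J2  (only one effort-in slot at J2)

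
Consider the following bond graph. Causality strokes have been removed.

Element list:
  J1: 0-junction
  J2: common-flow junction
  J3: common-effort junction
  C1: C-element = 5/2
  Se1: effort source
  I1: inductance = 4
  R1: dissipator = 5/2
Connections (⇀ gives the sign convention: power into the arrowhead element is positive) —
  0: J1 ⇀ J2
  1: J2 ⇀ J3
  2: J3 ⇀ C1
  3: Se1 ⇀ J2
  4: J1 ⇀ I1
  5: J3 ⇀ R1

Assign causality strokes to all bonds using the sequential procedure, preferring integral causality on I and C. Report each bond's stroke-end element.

bond 3 stroke→J2  (source Se1 imposes e)
bond 2 stroke→J3  (C1 outputs effort q/C1)
bond 1 stroke→J2  (common-e at J3 fixed by 2)
bond 5 stroke→R1  (J3 effort already set via bond 2)
bond 0 stroke→J1  (J2 needs exactly one f-in)
bond 4 stroke→I1  (0-jn J1 has e-setter on 0)

β0 |J1
β1 |J2
β2 |J3
β3 |J2
β4 |I1
β5 |R1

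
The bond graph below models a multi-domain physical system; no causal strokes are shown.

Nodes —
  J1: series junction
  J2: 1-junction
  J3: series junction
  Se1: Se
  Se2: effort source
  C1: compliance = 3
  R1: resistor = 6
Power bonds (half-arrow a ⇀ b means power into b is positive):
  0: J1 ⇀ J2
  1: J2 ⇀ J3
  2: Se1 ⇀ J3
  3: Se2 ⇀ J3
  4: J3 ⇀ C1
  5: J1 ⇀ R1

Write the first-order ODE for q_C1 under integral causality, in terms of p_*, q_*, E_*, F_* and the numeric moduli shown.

bond 2 →J3  (Se1 fixes effort; stroke away)
bond 3 →J3  (Se2 fixes effort; stroke away)
bond 4 →J3  (C1 outputs effort q/C1)
bond 1 →J2  (closing 1-jn rule on J3)
bond 0 →J1  (closing 1-jn rule on J2)
bond 5 →R1  (only one flow-in slot at J1)

dq_C1/dt = E_Se1/6 + E_Se2/6 - q_C1/18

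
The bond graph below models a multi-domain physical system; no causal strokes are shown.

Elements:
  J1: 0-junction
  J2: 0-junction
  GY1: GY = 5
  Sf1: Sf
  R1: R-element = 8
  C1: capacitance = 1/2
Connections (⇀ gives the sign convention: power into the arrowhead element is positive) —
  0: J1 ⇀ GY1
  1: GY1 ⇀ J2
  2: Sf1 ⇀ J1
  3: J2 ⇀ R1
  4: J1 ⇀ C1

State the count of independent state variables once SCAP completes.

1  (C1 all integral)

#2 →Sf1  (Sf1 fixes flow; stroke at Sf1)
#4 →J1  (C1 outputs effort q/C1)
#0 →GY1  (J1: bond 4 brought effort, rest push out)
#1 →GY1  (through GY1, causality inverts; strokes same side of GY1)
#3 →J2  (J2: last free bond brings effort in)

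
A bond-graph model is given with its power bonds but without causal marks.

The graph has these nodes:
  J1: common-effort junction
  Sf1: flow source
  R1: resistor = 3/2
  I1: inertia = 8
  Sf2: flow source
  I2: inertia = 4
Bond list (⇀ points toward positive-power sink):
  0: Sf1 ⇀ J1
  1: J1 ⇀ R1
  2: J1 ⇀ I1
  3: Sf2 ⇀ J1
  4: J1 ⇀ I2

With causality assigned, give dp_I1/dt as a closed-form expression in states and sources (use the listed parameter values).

dp_I1/dt = 3*F_Sf1/2 + 3*F_Sf2/2 - 3*p_I1/16 - 3*p_I2/8

β0 stroke at Sf1  (Sf1: flow source, stroke at near end)
β3 stroke at Sf2  (Sf2: flow source, stroke at near end)
β2 stroke at I1  (I1 outputs flow p/I1)
β4 stroke at I2  (I2 integral (f out))
β1 stroke at J1  (only one effort-in slot at J1)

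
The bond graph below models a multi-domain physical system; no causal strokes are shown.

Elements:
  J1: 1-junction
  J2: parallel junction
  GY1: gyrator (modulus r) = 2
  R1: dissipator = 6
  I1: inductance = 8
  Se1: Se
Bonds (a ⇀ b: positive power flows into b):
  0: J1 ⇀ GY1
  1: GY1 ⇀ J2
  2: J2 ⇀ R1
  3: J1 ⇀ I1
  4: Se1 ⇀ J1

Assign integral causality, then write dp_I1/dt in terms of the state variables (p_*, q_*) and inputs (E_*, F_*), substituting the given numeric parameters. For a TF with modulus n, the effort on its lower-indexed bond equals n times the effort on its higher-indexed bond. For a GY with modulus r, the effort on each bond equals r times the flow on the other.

bond 4 stroke→J1  (source Se1 imposes e)
bond 3 stroke→I1  (I1 outputs flow p/I1)
bond 0 stroke→J1  (J1 flow already set via bond 3)
bond 1 stroke→J2  (GY1 both-in/both-out from 0)
bond 2 stroke→R1  (0-jn J2 has e-setter on 1)

dp_I1/dt = E_Se1 - p_I1/12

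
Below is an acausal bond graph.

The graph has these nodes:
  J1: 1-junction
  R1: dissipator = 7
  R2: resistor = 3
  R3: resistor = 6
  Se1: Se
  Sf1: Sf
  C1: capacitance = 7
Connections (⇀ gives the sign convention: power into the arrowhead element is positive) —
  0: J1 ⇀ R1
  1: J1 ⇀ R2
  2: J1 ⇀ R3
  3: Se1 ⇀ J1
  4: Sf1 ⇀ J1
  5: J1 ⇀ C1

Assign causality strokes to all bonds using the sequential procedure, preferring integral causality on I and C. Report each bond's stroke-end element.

#0 →J1
#1 →J1
#2 →J1
#3 →J1
#4 →Sf1
#5 →J1

bond 3 stroke at J1  (source Se1 imposes e)
bond 4 stroke at Sf1  (source Sf1 imposes f)
bond 0 stroke at J1  (J1 flow already set via bond 4)
bond 1 stroke at J1  (1-jn J1 has f-setter on 4)
bond 2 stroke at J1  (J1: bond 4 brought flow, rest push out)
bond 5 stroke at J1  (common-f at J1 fixed by 4)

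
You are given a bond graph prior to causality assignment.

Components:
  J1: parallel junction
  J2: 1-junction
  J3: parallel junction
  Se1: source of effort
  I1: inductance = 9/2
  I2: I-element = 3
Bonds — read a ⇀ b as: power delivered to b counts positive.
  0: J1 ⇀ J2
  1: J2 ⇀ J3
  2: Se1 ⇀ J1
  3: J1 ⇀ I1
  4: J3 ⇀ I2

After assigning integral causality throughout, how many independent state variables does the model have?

2  (I1, I2 all integral)

b2 stroke at J1  (Se1 fixes effort; stroke away)
b0 stroke at J2  (J1 effort already set via bond 2)
b3 stroke at I1  (J1: bond 2 brought effort, rest push out)
b1 stroke at J3  (closing 1-jn rule on J2)
b4 stroke at I2  (J3 effort already set via bond 1)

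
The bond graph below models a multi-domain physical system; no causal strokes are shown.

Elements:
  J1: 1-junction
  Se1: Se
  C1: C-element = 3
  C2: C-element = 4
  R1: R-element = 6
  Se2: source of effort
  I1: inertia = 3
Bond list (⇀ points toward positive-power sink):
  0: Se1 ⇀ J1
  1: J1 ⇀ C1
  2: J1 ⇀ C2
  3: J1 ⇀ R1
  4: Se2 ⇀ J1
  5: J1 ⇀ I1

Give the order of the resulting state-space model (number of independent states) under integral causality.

β0 |J1  (source Se1 imposes e)
β4 |J1  (Se2 (Se) sets effort on bond)
β1 |J1  (C1 integral (e out))
β2 |J1  (prefer integral on C2)
β5 |I1  (I1: I, integral causality)
β3 |J1  (J1: bond 5 brought flow, rest push out)

3  (C1, C2, I1 all integral)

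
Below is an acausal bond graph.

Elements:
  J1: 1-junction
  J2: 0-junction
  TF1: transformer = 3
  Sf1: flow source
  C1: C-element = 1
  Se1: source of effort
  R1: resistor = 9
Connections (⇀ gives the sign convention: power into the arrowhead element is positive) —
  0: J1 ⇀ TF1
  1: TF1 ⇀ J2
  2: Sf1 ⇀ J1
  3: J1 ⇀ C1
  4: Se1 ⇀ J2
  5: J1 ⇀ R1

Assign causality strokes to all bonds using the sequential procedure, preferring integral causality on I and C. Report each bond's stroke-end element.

#0 |J1
#1 |TF1
#2 |Sf1
#3 |J1
#4 |J2
#5 |J1

b2 stroke→Sf1  (source Sf1 imposes f)
b4 stroke→J2  (Se1 (Se) sets effort on bond)
b0 stroke→J1  (1-jn J1 has f-setter on 2)
b3 stroke→J1  (J1: bond 2 brought flow, rest push out)
b5 stroke→J1  (common-f at J1 fixed by 2)
b1 stroke→TF1  (J2 effort already set via bond 4)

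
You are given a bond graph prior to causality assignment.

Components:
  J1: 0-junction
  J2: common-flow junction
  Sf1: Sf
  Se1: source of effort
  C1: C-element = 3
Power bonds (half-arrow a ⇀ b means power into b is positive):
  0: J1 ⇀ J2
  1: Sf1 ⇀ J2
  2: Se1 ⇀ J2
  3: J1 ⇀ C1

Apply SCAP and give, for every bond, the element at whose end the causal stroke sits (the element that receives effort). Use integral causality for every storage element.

β0 →J2
β1 →Sf1
β2 →J2
β3 →J1

β1 |Sf1  (source Sf1 imposes f)
β2 |J2  (Se1 fixes effort; stroke away)
β0 |J2  (J2: bond 1 brought flow, rest push out)
β3 |J1  (closing 0-jn rule on J1)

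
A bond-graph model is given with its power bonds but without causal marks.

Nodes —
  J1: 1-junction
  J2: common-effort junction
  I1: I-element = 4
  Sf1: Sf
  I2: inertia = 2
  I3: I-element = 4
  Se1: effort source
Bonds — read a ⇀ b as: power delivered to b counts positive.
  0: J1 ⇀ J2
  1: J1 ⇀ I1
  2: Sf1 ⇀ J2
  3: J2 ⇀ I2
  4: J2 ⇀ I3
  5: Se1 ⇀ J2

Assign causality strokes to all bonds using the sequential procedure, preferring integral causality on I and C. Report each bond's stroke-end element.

bond 2 |Sf1  (Sf1 fixes flow; stroke at Sf1)
bond 5 |J2  (Se1 fixes effort; stroke away)
bond 0 |J1  (J2: bond 5 brought effort, rest push out)
bond 3 |I2  (J2 effort already set via bond 5)
bond 4 |I3  (J2: bond 5 brought effort, rest push out)
bond 1 |I1  (only one flow-in slot at J1)

bond 0 |J1
bond 1 |I1
bond 2 |Sf1
bond 3 |I2
bond 4 |I3
bond 5 |J2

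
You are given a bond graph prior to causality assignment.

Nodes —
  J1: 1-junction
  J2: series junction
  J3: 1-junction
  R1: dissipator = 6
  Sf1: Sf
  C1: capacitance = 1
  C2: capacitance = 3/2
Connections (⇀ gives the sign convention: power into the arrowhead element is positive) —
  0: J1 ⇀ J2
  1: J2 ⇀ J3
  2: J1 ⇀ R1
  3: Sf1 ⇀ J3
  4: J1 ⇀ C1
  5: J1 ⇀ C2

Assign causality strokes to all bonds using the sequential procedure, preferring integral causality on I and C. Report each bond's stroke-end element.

#3 →Sf1  (Sf1: flow source, stroke at near end)
#1 →J3  (common-f at J3 fixed by 3)
#0 →J2  (J2: bond 1 brought flow, rest push out)
#2 →J1  (J1 flow already set via bond 0)
#4 →J1  (common-f at J1 fixed by 0)
#5 →J1  (J1: bond 0 brought flow, rest push out)

#0 stroke→J2
#1 stroke→J3
#2 stroke→J1
#3 stroke→Sf1
#4 stroke→J1
#5 stroke→J1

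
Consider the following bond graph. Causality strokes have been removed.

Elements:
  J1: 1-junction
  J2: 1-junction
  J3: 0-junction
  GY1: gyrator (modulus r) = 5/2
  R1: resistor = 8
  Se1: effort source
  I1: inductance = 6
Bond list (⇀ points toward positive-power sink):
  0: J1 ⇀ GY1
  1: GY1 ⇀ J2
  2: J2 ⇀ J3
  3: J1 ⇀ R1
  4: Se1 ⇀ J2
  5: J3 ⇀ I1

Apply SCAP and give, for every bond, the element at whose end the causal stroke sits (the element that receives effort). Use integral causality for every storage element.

b4 stroke at J2  (Se1: effort source, stroke at far end)
b5 stroke at I1  (I1: I, integral causality)
b2 stroke at J3  (J3 needs exactly one e-in)
b1 stroke at J2  (common-f at J2 fixed by 2)
b0 stroke at J1  (through GY1, causality inverts; strokes same side of GY1)
b3 stroke at R1  (J1: last free bond brings flow in)

#0 stroke→J1
#1 stroke→J2
#2 stroke→J3
#3 stroke→R1
#4 stroke→J2
#5 stroke→I1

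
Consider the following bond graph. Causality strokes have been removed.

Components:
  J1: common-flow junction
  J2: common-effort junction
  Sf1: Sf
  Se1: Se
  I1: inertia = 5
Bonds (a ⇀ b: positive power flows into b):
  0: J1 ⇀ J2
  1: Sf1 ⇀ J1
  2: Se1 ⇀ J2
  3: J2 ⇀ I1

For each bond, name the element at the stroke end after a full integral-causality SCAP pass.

β0 |J1
β1 |Sf1
β2 |J2
β3 |I1

#1 |Sf1  (source Sf1 imposes f)
#2 |J2  (Se1 (Se) sets effort on bond)
#0 |J1  (common-f at J1 fixed by 1)
#3 |I1  (0-jn J2 has e-setter on 2)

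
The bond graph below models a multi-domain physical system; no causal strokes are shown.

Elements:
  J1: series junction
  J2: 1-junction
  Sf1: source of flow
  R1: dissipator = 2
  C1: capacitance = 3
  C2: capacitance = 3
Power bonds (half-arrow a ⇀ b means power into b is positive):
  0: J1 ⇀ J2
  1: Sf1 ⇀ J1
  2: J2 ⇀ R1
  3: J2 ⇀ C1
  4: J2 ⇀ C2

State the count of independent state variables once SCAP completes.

2  (C1, C2 all integral)

#1 stroke at Sf1  (Sf1: flow source, stroke at near end)
#0 stroke at J1  (J1: bond 1 brought flow, rest push out)
#2 stroke at J2  (common-f at J2 fixed by 0)
#3 stroke at J2  (common-f at J2 fixed by 0)
#4 stroke at J2  (1-jn J2 has f-setter on 0)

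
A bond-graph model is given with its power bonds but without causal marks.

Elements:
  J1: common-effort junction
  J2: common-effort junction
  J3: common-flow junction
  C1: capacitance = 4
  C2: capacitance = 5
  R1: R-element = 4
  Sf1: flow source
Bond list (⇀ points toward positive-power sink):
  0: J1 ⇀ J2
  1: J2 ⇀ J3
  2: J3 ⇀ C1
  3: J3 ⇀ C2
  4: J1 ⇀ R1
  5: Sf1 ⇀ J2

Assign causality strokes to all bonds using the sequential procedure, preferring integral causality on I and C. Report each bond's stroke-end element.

b0 stroke at J1
b1 stroke at J2
b2 stroke at J3
b3 stroke at J3
b4 stroke at R1
b5 stroke at Sf1

bond 5 |Sf1  (source Sf1 imposes f)
bond 2 |J3  (C1 integral (e out))
bond 3 |J3  (C2 outputs effort q/C2)
bond 1 |J2  (J3 needs exactly one f-in)
bond 0 |J1  (J2 effort already set via bond 1)
bond 4 |R1  (J1: bond 0 brought effort, rest push out)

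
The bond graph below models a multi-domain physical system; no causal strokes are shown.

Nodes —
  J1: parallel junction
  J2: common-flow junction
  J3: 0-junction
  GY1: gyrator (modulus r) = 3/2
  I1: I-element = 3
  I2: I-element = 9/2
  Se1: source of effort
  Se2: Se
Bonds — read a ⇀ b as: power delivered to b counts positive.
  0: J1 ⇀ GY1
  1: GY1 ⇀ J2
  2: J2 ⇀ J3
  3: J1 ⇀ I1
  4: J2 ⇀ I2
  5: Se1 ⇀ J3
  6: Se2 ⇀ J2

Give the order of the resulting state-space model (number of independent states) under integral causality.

2  (I1, I2 all integral)

#5 →J3  (source Se1 imposes e)
#6 →J2  (source Se2 imposes e)
#2 →J2  (J3: bond 5 brought effort, rest push out)
#3 →I1  (prefer integral on I1)
#0 →J1  (J1: last free bond brings effort in)
#1 →J2  (through GY1, causality inverts; strokes same side of GY1)
#4 →I2  (J2 needs exactly one f-in)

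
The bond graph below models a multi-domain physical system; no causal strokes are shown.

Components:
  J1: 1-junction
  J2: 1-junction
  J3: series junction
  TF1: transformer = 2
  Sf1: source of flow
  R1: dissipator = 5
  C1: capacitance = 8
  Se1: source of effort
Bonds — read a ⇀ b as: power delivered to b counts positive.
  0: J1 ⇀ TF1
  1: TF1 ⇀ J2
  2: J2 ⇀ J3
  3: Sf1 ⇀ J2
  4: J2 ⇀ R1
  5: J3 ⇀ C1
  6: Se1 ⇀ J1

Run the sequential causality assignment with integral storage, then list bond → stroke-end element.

β0 stroke→TF1
β1 stroke→J2
β2 stroke→J2
β3 stroke→Sf1
β4 stroke→J2
β5 stroke→J3
β6 stroke→J1

b3 |Sf1  (Sf1: flow source, stroke at near end)
b6 |J1  (source Se1 imposes e)
b0 |TF1  (only one flow-in slot at J1)
b1 |J2  (J2 flow already set via bond 3)
b2 |J2  (J2 flow already set via bond 3)
b4 |J2  (1-jn J2 has f-setter on 3)
b5 |J3  (J3: bond 2 brought flow, rest push out)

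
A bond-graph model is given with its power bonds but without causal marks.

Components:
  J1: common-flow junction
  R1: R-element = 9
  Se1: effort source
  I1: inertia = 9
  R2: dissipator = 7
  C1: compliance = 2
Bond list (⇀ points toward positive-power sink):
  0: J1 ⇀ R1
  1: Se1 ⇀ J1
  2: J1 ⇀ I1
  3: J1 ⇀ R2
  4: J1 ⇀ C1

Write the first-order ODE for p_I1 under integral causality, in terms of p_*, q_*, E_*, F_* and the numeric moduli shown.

b1 stroke at J1  (Se1 fixes effort; stroke away)
b2 stroke at I1  (prefer integral on I1)
b0 stroke at J1  (1-jn J1 has f-setter on 2)
b3 stroke at J1  (J1: bond 2 brought flow, rest push out)
b4 stroke at J1  (J1 flow already set via bond 2)

dp_I1/dt = E_Se1 - 16*p_I1/9 - q_C1/2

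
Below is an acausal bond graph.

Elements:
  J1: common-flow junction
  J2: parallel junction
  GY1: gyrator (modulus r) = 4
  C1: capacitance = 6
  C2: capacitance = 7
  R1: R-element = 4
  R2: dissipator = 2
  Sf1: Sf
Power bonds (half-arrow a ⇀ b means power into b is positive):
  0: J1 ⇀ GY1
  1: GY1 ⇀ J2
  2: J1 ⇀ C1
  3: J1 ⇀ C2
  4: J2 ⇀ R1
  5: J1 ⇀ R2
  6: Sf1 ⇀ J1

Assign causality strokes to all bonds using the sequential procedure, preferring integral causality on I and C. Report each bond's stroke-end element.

#6 |Sf1  (Sf1 (Sf) sets flow on bond)
#0 |J1  (J1: bond 6 brought flow, rest push out)
#2 |J1  (J1 flow already set via bond 6)
#3 |J1  (J1 flow already set via bond 6)
#5 |J1  (J1: bond 6 brought flow, rest push out)
#1 |J2  (GY1: gyrator matches bond 0)
#4 |R1  (0-jn J2 has e-setter on 1)

b0 |J1
b1 |J2
b2 |J1
b3 |J1
b4 |R1
b5 |J1
b6 |Sf1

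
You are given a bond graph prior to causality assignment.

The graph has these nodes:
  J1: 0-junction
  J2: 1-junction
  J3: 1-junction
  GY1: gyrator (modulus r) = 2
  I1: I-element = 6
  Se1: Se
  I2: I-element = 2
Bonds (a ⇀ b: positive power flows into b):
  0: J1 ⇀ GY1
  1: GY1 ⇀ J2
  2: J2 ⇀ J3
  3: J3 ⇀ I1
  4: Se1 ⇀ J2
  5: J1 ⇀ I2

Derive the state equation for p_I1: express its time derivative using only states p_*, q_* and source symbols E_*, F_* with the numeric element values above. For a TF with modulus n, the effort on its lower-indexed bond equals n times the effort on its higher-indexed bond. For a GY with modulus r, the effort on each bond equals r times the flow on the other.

dp_I1/dt = E_Se1 - p_I2

β4 stroke→J2  (Se1 (Se) sets effort on bond)
β3 stroke→I1  (prefer integral on I1)
β2 stroke→J3  (common-f at J3 fixed by 3)
β1 stroke→J2  (common-f at J2 fixed by 2)
β0 stroke→J1  (GY1: gyrator matches bond 1)
β5 stroke→I2  (common-e at J1 fixed by 0)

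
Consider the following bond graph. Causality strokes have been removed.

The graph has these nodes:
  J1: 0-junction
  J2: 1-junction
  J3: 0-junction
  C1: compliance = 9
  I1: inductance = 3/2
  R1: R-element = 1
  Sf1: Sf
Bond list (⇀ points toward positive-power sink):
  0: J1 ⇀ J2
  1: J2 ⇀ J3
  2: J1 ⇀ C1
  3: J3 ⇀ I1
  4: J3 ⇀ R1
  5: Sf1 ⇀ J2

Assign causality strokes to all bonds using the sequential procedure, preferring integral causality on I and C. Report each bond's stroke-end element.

bond 5 stroke at Sf1  (Sf1: flow source, stroke at near end)
bond 0 stroke at J2  (1-jn J2 has f-setter on 5)
bond 1 stroke at J2  (J2: bond 5 brought flow, rest push out)
bond 2 stroke at J1  (closing 0-jn rule on J1)
bond 3 stroke at I1  (I1 integral (f out))
bond 4 stroke at J3  (only one effort-in slot at J3)

b0 |J2
b1 |J2
b2 |J1
b3 |I1
b4 |J3
b5 |Sf1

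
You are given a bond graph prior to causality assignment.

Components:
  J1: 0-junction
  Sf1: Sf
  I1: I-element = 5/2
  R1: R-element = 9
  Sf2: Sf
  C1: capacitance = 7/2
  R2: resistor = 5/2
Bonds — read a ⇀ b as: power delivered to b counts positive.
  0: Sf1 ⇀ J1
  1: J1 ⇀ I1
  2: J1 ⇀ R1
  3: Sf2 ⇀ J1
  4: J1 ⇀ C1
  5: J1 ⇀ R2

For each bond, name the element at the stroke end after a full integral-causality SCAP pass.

#0 stroke→Sf1
#1 stroke→I1
#2 stroke→R1
#3 stroke→Sf2
#4 stroke→J1
#5 stroke→R2

β0 →Sf1  (Sf1: flow source, stroke at near end)
β3 →Sf2  (Sf2 (Sf) sets flow on bond)
β1 →I1  (I1 integral (f out))
β4 →J1  (C1 outputs effort q/C1)
β2 →R1  (0-jn J1 has e-setter on 4)
β5 →R2  (J1 effort already set via bond 4)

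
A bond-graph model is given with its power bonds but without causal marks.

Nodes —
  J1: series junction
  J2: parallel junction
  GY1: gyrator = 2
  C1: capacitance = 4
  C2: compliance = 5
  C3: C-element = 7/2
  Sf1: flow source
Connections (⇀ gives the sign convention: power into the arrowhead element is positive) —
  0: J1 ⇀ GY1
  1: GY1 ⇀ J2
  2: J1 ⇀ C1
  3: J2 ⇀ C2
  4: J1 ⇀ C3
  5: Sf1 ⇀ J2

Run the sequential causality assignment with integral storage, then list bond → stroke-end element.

bond 0 stroke→GY1
bond 1 stroke→GY1
bond 2 stroke→J1
bond 3 stroke→J2
bond 4 stroke→J1
bond 5 stroke→Sf1

#5 stroke at Sf1  (source Sf1 imposes f)
#2 stroke at J1  (C1 integral (e out))
#3 stroke at J2  (C2: C, integral causality)
#1 stroke at GY1  (J2: bond 3 brought effort, rest push out)
#0 stroke at GY1  (GY1 both-in/both-out from 1)
#4 stroke at J1  (1-jn J1 has f-setter on 0)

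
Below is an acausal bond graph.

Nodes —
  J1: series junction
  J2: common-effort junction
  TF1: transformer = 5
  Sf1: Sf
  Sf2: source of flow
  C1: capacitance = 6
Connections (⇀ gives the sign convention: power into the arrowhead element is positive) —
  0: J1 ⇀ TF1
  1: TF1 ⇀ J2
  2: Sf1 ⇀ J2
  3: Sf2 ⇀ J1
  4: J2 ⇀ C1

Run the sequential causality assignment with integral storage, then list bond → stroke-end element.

β2 stroke at Sf1  (Sf1 (Sf) sets flow on bond)
β3 stroke at Sf2  (source Sf2 imposes f)
β0 stroke at J1  (common-f at J1 fixed by 3)
β1 stroke at TF1  (through TF1, causality passes straight; one stroke at TF1)
β4 stroke at J2  (J2 needs exactly one e-in)

β0 stroke→J1
β1 stroke→TF1
β2 stroke→Sf1
β3 stroke→Sf2
β4 stroke→J2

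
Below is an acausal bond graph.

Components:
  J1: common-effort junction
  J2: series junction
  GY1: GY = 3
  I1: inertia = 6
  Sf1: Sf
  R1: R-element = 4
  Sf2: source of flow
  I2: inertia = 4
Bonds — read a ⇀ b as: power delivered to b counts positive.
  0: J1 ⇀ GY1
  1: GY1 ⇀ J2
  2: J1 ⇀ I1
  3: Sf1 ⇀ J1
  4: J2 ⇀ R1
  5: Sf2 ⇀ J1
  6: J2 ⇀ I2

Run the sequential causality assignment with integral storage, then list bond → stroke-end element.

β0 stroke at J1
β1 stroke at J2
β2 stroke at I1
β3 stroke at Sf1
β4 stroke at J2
β5 stroke at Sf2
β6 stroke at I2

β3 stroke→Sf1  (source Sf1 imposes f)
β5 stroke→Sf2  (source Sf2 imposes f)
β2 stroke→I1  (I1: I, integral causality)
β0 stroke→J1  (J1 needs exactly one e-in)
β1 stroke→J2  (GY1 both-in/both-out from 0)
β6 stroke→I2  (I2 outputs flow p/I2)
β4 stroke→J2  (J2: bond 6 brought flow, rest push out)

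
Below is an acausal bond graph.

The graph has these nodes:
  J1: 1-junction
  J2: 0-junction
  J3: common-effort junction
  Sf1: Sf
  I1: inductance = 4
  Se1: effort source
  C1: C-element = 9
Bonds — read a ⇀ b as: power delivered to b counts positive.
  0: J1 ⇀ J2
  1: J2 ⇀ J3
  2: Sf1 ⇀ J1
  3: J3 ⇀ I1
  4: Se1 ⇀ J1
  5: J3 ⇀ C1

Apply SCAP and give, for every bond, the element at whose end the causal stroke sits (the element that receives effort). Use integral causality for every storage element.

b0 stroke at J1
b1 stroke at J2
b2 stroke at Sf1
b3 stroke at I1
b4 stroke at J1
b5 stroke at J3

b2 stroke→Sf1  (Sf1 (Sf) sets flow on bond)
b4 stroke→J1  (source Se1 imposes e)
b0 stroke→J1  (common-f at J1 fixed by 2)
b1 stroke→J2  (only one effort-in slot at J2)
b3 stroke→I1  (I1: I, integral causality)
b5 stroke→J3  (J3: last free bond brings effort in)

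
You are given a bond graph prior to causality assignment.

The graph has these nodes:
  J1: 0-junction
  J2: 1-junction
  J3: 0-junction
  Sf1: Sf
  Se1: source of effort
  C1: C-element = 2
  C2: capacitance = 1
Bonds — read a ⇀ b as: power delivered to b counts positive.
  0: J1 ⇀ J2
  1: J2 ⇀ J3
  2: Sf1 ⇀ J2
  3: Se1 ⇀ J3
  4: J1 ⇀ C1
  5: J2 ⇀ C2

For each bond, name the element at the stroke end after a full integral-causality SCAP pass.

b2 →Sf1  (source Sf1 imposes f)
b3 →J3  (Se1 (Se) sets effort on bond)
b0 →J2  (1-jn J2 has f-setter on 2)
b1 →J2  (1-jn J2 has f-setter on 2)
b5 →J2  (J2: bond 2 brought flow, rest push out)
b4 →J1  (only one effort-in slot at J1)

β0 stroke at J2
β1 stroke at J2
β2 stroke at Sf1
β3 stroke at J3
β4 stroke at J1
β5 stroke at J2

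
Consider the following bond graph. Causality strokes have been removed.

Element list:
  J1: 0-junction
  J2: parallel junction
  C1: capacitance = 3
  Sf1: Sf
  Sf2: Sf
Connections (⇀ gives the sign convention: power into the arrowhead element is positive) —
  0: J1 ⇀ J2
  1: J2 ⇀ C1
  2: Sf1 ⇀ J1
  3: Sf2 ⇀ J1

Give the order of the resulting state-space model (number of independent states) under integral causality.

β2 |Sf1  (source Sf1 imposes f)
β3 |Sf2  (source Sf2 imposes f)
β0 |J1  (closing 0-jn rule on J1)
β1 |J2  (closing 0-jn rule on J2)

1  (C1 all integral)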